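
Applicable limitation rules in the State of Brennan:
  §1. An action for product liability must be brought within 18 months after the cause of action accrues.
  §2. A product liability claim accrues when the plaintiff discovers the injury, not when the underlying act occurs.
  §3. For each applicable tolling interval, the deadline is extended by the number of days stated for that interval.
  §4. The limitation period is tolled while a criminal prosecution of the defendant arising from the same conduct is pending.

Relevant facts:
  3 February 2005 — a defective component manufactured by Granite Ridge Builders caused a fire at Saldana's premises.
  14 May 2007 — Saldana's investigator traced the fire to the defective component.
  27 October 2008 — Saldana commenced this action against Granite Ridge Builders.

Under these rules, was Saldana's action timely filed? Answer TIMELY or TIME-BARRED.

The claim did not accrue until Saldana discovered the injury on 14 May 2007; the 3 February 2005 act date does not start the clock under the stated rule.
The untolled deadline — 18 months after 14 May 2007 — is 14 November 2008.
Saldana filed on 27 October 2008, before the 14 November 2008 deadline, so the action is timely.

TIMELY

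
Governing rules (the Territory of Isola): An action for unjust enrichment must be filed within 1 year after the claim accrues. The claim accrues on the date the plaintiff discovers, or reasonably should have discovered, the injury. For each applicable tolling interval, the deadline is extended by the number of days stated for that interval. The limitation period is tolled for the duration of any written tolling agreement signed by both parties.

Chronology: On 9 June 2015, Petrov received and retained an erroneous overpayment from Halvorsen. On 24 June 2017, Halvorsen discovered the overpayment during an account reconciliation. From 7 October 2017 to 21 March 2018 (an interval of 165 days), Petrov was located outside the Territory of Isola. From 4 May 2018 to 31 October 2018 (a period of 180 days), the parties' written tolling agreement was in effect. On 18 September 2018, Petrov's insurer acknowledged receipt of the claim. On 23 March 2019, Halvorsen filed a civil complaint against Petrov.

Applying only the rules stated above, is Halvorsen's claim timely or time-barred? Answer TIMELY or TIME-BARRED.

Under the discovery rule, the claim accrued on 24 June 2017, when Halvorsen discovered the injury — not on the 9 June 2015 date of the underlying act.
Adding the 1 year base period to 24 June 2017 gives a deadline of 24 June 2018, before any tolling.
The period was tolled for 180 days by the written tolling agreement (4 May 2018 to 31 October 2018), pushing the deadline to 21 December 2018.
No stated provision tolls the period for the defendant's absence, so the interval from 7 October 2017 to 21 March 2018 has no effect on the deadline.
The other events in the timeline have no effect on the limitation period under the stated rules.
Filing on 23 March 2019 missed the 21 December 2018 deadline — the action is time-barred.

TIME-BARRED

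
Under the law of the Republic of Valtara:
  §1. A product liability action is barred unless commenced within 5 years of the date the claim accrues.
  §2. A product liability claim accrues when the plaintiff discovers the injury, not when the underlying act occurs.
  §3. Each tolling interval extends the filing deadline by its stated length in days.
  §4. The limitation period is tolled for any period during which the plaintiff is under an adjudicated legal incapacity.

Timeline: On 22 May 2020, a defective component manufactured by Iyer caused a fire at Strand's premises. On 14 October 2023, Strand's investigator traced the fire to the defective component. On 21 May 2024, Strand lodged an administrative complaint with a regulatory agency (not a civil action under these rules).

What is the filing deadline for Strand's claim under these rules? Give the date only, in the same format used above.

The claim did not accrue until Strand discovered the injury on 14 October 2023; the 22 May 2020 act date does not start the clock under the stated rule.
5 years from 14 October 2023 is 14 October 2028.
None of the other events listed affects the running of the period under the stated rules.

14 October 2028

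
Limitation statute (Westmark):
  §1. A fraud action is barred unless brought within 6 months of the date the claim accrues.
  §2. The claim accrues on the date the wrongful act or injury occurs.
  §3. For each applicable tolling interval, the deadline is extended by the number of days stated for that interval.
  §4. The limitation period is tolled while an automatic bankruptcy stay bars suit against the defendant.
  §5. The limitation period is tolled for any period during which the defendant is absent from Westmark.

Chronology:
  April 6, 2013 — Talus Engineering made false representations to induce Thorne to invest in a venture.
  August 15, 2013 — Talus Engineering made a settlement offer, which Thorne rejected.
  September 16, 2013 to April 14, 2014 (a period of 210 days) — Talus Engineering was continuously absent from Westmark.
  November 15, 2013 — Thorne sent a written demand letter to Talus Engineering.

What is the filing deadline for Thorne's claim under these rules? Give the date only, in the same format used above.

The claim accrued on April 6, 2013, the date of the act.
The untolled deadline — 6 months after April 6, 2013 — is October 6, 2013.
The period was tolled for 210 days by the defendant's absence from the jurisdiction (September 16, 2013 to April 14, 2014), pushing the deadline to May 4, 2014.
None of the other events listed affects the running of the period under the stated rules.

May 4, 2014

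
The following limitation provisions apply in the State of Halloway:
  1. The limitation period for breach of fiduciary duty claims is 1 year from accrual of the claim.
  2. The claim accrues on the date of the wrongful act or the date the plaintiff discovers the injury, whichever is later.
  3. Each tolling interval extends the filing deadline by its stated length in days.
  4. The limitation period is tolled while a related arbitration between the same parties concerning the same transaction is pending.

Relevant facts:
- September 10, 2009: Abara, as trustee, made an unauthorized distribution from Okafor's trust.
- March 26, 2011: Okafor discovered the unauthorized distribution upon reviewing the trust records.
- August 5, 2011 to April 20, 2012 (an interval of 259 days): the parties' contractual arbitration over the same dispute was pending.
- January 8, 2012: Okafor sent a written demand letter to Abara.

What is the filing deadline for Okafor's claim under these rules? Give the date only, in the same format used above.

December 10, 2012

Because discovery on March 26, 2011 post-dates the September 10, 2009 act, accrual under the later-of rule falls on March 26, 2011.
Adding the 1 year base period to March 26, 2011 gives a deadline of March 26, 2012, before any tolling.
The period was tolled for 259 days by the pending related arbitration (August 5, 2011 to April 20, 2012), pushing the deadline to December 10, 2012.
Nothing else in the chronology tolls or restarts the period.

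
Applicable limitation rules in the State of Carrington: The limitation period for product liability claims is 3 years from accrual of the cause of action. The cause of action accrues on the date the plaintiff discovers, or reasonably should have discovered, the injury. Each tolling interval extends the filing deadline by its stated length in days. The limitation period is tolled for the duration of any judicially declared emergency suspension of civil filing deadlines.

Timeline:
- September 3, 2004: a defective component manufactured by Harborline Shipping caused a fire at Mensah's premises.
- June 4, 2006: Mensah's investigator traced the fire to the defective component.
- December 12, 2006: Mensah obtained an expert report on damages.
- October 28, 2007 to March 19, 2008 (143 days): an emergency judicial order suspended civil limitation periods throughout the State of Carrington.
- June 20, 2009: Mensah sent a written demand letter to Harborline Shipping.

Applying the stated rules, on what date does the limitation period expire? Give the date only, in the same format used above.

October 25, 2009

Accrual is tied to discovery, so the period began on June 4, 2006 rather than on September 3, 2004 when the act occurred.
The untolled deadline — 3 years after June 4, 2006 — is June 4, 2009.
Because the emergency suspension of filing deadlines ran from October 28, 2007 to March 19, 2008, the deadline is extended by 143 days to October 25, 2009.
Nothing else in the chronology tolls or restarts the period.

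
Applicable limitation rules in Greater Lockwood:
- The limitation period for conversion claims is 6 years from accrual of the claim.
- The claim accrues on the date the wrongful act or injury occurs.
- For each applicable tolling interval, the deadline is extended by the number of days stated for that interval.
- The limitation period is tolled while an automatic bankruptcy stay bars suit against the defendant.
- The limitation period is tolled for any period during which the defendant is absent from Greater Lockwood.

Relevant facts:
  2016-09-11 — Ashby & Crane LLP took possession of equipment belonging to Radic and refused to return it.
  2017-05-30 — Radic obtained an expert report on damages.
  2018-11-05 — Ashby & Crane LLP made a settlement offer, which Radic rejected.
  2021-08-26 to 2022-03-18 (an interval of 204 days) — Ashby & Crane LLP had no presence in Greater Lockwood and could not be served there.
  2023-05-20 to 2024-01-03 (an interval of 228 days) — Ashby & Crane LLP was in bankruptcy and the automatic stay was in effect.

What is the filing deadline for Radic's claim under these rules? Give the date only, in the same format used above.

The claim accrued on 2016-09-11, when the wrongful act occurred.
6 years from 2016-09-11 is 2022-09-11.
The defendant's absence from the jurisdiction from 2021-08-26 to 2022-03-18 tolled the period for 204 days, extending the deadline to 2023-04-03.
By the time the automatic bankruptcy stay began on 2023-05-20, the limitation period had already expired on 2023-04-03; that interval cannot revive it.
None of the other events listed affects the running of the period under the stated rules.

2023-04-03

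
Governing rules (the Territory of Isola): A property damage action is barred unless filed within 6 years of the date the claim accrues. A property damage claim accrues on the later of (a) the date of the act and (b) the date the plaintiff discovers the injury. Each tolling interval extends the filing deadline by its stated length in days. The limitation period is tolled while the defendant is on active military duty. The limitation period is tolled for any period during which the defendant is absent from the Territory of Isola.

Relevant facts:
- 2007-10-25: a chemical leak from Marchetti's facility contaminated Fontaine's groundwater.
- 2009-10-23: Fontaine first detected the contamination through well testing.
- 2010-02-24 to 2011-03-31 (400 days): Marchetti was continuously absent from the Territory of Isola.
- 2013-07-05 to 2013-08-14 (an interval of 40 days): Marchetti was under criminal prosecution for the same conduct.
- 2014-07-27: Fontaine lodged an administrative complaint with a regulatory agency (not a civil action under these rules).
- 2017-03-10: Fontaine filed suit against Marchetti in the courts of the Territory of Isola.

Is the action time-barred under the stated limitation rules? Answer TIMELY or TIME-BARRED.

Because discovery on 2009-10-23 post-dates the 2007-10-25 act, accrual under the later-of rule falls on 2009-10-23.
The untolled deadline — 6 years after 2009-10-23 — is 2015-10-23.
The defendant's absence from the jurisdiction from 2010-02-24 to 2011-03-31 tolled the period for 400 days, extending the deadline to 2016-11-26.
No stated provision tolls the period for a criminal prosecution, so the interval from 2013-07-05 to 2013-08-14 has no effect on the deadline.
The other events in the timeline have no effect on the limitation period under the stated rules.
Fontaine filed on 2017-03-10, after the 2016-11-26 deadline, so the action is time-barred.

TIME-BARRED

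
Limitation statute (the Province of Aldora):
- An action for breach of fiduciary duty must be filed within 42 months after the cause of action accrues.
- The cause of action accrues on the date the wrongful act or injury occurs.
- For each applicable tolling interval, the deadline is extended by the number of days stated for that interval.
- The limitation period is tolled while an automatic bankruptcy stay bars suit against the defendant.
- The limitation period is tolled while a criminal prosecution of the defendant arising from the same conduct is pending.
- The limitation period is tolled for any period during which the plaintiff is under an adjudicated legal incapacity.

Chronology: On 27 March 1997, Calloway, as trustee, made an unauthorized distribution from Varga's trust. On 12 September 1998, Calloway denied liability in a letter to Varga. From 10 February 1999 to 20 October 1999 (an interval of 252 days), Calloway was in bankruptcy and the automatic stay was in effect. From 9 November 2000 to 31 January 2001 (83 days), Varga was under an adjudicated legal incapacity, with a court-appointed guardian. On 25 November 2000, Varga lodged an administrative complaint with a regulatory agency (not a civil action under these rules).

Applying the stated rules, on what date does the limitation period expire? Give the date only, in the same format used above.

28 August 2001

The cause of action accrued on 27 March 1997, the date of the act.
42 months from 27 March 1997 is 27 September 2000.
The period was tolled for 252 days by the automatic bankruptcy stay (10 February 1999 to 20 October 1999), pushing the deadline to 6 June 2001.
The plaintiff's legal incapacity from 9 November 2000 to 31 January 2001 tolled the period for 83 days, extending the deadline to 28 August 2001.
The other events in the timeline have no effect on the limitation period under the stated rules.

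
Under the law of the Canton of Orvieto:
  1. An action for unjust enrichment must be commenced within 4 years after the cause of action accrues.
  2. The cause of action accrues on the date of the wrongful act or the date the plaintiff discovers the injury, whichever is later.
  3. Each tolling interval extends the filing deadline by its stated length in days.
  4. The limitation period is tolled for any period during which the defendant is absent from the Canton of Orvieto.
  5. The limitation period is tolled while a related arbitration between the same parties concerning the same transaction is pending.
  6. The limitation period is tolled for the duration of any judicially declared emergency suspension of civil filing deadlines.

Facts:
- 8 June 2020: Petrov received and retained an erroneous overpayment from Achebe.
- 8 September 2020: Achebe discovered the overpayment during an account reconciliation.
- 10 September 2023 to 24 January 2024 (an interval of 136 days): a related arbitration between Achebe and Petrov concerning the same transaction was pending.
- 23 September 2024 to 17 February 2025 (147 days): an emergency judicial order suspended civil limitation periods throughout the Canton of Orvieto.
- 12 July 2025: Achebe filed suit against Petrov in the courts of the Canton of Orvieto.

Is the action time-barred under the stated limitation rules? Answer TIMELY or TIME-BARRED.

Because discovery on 8 September 2020 post-dates the 8 June 2020 act, accrual under the later-of rule falls on 8 September 2020.
4 years from 8 September 2020 is 8 September 2024.
Because the pending related arbitration ran from 10 September 2023 to 24 January 2024, the deadline is extended by 136 days to 22 January 2025.
The emergency suspension of filing deadlines from 23 September 2024 to 17 February 2025 tolled the period for 147 days, extending the deadline to 18 June 2025.
Filing on 12 July 2025 missed the 18 June 2025 deadline — the action is time-barred.

TIME-BARRED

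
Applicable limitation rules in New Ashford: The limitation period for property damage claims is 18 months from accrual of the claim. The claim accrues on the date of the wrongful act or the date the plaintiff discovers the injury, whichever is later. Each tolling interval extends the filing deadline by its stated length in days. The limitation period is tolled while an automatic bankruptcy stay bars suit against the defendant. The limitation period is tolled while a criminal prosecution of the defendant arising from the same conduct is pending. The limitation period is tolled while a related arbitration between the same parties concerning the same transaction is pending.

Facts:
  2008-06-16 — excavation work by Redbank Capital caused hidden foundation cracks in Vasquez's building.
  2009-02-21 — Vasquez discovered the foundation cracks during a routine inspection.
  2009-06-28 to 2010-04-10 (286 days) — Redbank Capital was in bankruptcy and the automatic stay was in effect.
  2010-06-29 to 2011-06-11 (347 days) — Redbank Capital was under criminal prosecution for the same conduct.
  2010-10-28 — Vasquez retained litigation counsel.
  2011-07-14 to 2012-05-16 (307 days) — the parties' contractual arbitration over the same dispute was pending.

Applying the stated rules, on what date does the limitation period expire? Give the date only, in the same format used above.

2013-03-18

The claim accrued on 2009-02-21 — the later of the 2008-06-16 act and the 2009-02-21 discovery.
18 months from 2009-02-21 is 2010-08-21.
Because the automatic bankruptcy stay ran from 2009-06-28 to 2010-04-10, the deadline is extended by 286 days to 2011-06-03.
The pending criminal prosecution from 2010-06-29 to 2011-06-11 tolled the period for 347 days, extending the deadline to 2012-05-15.
The period was tolled for 307 days by the pending related arbitration (2011-07-14 to 2012-05-16), pushing the deadline to 2013-03-18.
Nothing else in the chronology tolls or restarts the period.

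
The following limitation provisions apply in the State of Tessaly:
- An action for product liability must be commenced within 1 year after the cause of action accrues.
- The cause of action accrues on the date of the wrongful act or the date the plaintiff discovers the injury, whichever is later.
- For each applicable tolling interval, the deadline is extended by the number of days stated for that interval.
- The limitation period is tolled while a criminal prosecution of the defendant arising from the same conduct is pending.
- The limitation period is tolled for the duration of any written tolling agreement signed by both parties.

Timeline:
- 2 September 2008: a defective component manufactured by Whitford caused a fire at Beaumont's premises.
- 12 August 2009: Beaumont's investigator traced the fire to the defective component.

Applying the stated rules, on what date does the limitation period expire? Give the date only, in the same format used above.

12 August 2010

The claim accrued on 12 August 2009 — the later of the 2 September 2008 act and the 12 August 2009 discovery.
Adding the 1 year base period to 12 August 2009 gives a deadline of 12 August 2010, before any tolling.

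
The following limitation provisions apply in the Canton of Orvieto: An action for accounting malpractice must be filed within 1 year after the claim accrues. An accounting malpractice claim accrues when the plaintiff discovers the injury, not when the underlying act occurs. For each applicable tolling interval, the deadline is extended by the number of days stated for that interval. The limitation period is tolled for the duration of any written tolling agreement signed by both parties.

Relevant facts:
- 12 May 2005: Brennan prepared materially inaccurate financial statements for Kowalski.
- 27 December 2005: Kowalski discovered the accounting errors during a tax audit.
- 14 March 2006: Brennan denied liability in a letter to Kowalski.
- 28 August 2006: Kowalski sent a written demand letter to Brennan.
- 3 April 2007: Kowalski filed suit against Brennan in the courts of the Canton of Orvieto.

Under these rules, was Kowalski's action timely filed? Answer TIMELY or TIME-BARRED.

The claim did not accrue until Kowalski discovered the injury on 27 December 2005; the 12 May 2005 act date does not start the clock under the stated rule.
Adding the 1 year base period to 27 December 2005 gives a deadline of 27 December 2006, before any tolling.
The other events in the timeline have no effect on the limitation period under the stated rules.
Kowalski filed on 3 April 2007, after the 27 December 2006 deadline, so the action is time-barred.

TIME-BARRED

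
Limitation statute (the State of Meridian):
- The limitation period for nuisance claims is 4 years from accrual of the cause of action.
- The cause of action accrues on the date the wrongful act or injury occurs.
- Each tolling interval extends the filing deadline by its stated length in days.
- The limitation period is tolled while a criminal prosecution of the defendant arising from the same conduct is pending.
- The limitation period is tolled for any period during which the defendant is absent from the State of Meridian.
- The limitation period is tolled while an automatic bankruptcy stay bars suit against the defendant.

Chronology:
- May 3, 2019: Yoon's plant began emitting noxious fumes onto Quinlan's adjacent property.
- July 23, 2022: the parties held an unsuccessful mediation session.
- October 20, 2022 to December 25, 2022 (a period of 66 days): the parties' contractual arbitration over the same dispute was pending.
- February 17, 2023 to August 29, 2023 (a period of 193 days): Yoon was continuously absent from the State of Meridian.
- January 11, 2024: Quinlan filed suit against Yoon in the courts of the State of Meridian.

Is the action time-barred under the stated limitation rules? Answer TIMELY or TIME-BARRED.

The cause of action accrued on May 3, 2019, the date of the act.
Adding the 4 years base period to May 3, 2019 gives a deadline of May 3, 2023, before any tolling.
The defendant's absence from the jurisdiction from February 17, 2023 to August 29, 2023 tolled the period for 193 days, extending the deadline to November 12, 2023.
The pending related arbitration from October 20, 2022 to December 25, 2022 does not toll the period, because no stated rule makes a pending arbitration a tolling event.
None of the other events listed affects the running of the period under the stated rules.
The January 11, 2024 filing falls after the November 12, 2023 deadline; the claim is time-barred.

TIME-BARRED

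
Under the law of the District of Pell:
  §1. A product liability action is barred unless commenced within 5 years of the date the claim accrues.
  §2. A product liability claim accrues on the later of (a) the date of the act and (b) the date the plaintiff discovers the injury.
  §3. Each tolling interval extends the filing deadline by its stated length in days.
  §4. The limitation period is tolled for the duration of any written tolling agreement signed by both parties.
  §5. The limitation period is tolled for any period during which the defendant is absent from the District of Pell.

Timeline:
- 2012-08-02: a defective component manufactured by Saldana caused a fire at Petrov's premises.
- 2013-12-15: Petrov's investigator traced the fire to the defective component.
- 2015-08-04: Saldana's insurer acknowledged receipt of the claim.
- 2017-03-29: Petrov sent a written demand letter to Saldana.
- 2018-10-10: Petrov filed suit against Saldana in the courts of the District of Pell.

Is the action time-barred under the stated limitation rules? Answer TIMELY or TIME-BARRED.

TIMELY

Taking the later of the act (2012-08-02) and discovery (2013-12-15), the claim accrued on 2013-12-15.
The untolled deadline — 5 years after 2013-12-15 — is 2018-12-15.
None of the other events listed affects the running of the period under the stated rules.
The 2018-10-10 filing precedes the 2018-12-15 deadline; the claim is timely.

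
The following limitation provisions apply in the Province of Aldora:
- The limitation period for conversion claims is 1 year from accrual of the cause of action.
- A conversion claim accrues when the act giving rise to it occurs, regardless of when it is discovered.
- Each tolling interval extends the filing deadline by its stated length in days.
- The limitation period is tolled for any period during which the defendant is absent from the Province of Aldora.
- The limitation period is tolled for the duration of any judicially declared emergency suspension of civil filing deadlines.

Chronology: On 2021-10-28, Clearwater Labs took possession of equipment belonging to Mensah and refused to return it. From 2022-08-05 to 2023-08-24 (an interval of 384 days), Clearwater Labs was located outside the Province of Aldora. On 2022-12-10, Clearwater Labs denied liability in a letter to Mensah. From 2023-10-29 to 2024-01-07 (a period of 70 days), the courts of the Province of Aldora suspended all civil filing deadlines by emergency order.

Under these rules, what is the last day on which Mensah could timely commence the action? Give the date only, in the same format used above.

The claim accrued on 2021-10-28, when the wrongful act occurred.
The untolled deadline — 1 year after 2021-10-28 — is 2022-10-28.
Because the defendant's absence from the jurisdiction ran from 2022-08-05 to 2023-08-24, the deadline is extended by 384 days to 2023-11-16.
The period was tolled for 70 days by the emergency suspension of filing deadlines (2023-10-29 to 2024-01-07), pushing the deadline to 2024-01-25.
None of the other events listed affects the running of the period under the stated rules.

2024-01-25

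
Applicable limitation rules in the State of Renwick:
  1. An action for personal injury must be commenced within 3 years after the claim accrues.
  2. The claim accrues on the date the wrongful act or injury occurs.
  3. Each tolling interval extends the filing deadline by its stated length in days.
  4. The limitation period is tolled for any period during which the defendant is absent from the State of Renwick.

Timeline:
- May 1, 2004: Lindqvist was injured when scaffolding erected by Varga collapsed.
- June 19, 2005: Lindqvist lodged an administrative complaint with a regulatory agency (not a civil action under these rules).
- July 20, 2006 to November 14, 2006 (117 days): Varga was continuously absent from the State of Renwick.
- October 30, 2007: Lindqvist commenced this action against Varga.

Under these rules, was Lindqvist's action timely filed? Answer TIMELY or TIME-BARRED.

The claim accrued on May 1, 2004, the date of the act.
Adding the 3 years base period to May 1, 2004 gives a deadline of May 1, 2007, before any tolling.
The period was tolled for 117 days by the defendant's absence from the jurisdiction (July 20, 2006 to November 14, 2006), pushing the deadline to August 26, 2007.
None of the other events listed affects the running of the period under the stated rules.
Lindqvist filed on October 30, 2007, after the August 26, 2007 deadline, so the action is time-barred.

TIME-BARRED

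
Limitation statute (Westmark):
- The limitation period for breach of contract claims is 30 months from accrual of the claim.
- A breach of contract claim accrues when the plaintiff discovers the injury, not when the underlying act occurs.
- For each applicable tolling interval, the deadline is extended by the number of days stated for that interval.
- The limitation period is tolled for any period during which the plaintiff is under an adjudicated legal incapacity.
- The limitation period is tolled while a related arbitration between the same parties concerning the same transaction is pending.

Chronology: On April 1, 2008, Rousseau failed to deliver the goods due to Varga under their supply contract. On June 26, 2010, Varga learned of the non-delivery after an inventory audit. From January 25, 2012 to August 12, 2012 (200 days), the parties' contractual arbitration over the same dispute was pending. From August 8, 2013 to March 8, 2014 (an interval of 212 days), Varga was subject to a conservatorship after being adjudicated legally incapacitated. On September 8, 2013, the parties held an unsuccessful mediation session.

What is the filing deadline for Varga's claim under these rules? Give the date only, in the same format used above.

The claim did not accrue until Varga discovered the injury on June 26, 2010; the April 1, 2008 act date does not start the clock under the stated rule.
The untolled deadline — 30 months after June 26, 2010 — is December 26, 2012.
Because the pending related arbitration ran from January 25, 2012 to August 12, 2012, the deadline is extended by 200 days to July 14, 2013.
The plaintiff's legal incapacity starting August 8, 2013 came too late — the period had run on July 14, 2013 — and so does not extend the deadline.
Nothing else in the chronology tolls or restarts the period.

July 14, 2013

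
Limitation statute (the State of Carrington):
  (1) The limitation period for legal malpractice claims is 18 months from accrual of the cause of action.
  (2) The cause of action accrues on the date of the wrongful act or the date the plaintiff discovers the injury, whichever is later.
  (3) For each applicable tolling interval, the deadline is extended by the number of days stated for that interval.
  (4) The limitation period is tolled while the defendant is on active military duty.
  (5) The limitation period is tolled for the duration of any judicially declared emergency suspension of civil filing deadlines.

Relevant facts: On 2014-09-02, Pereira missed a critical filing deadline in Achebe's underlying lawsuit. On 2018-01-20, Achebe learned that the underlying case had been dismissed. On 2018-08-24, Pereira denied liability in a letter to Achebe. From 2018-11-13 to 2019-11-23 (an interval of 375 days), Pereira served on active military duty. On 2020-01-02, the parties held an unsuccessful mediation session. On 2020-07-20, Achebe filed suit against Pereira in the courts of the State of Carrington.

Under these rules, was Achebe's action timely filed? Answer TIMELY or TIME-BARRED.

The claim accrued on 2018-01-20 — the later of the 2014-09-02 act and the 2018-01-20 discovery.
Adding the 18 months base period to 2018-01-20 gives a deadline of 2019-07-20, before any tolling.
The period was tolled for 375 days by the defendant's active military service (2018-11-13 to 2019-11-23), pushing the deadline to 2020-07-29.
None of the other events listed affects the running of the period under the stated rules.
The 2020-07-20 filing precedes the 2020-07-29 deadline; the claim is timely.

TIMELY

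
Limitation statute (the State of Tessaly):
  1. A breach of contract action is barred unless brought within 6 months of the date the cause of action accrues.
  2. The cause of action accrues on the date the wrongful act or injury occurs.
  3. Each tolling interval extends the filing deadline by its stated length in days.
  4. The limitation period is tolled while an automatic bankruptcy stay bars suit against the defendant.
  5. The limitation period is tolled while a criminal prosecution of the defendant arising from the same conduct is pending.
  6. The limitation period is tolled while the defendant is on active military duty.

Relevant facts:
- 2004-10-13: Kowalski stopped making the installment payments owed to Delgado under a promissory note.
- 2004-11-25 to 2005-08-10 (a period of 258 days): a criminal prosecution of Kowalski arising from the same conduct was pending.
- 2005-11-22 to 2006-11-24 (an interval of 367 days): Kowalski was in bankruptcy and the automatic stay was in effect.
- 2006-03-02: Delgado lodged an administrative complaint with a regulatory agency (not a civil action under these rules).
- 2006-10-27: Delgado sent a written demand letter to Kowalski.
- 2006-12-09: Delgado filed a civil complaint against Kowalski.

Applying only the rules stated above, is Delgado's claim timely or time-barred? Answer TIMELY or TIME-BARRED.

TIMELY

The claim accrued on 2004-10-13, when the wrongful act occurred.
The untolled deadline — 6 months after 2004-10-13 — is 2005-04-13.
The period was tolled for 258 days by the pending criminal prosecution (2004-11-25 to 2005-08-10), pushing the deadline to 2005-12-27.
The period was tolled for 367 days by the automatic bankruptcy stay (2005-11-22 to 2006-11-24), pushing the deadline to 2006-12-29.
The other events in the timeline have no effect on the limitation period under the stated rules.
Filing on 2006-12-09 beat the 2006-12-29 deadline — the action is timely.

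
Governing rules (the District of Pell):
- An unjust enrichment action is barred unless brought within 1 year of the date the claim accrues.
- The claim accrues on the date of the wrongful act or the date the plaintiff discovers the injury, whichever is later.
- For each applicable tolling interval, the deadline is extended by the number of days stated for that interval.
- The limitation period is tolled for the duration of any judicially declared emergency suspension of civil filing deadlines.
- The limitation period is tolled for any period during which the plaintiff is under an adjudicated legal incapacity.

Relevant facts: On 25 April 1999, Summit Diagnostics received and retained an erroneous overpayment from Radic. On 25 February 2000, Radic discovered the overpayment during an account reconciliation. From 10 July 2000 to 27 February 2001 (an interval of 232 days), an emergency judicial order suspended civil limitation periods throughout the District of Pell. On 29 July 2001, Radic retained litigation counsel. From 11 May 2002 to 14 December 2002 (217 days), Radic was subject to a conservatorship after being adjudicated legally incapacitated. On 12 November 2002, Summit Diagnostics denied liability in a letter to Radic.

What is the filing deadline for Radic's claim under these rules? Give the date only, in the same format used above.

15 October 2001

The claim accrued on 25 February 2000 — the later of the 25 April 1999 act and the 25 February 2000 discovery.
1 year from 25 February 2000 is 25 February 2001.
The period was tolled for 232 days by the emergency suspension of filing deadlines (10 July 2000 to 27 February 2001), pushing the deadline to 15 October 2001.
The plaintiff's legal incapacity from 11 May 2002 to 14 December 2002 began after the period had already run on 15 October 2001, so it has no tolling effect.
The other events in the timeline have no effect on the limitation period under the stated rules.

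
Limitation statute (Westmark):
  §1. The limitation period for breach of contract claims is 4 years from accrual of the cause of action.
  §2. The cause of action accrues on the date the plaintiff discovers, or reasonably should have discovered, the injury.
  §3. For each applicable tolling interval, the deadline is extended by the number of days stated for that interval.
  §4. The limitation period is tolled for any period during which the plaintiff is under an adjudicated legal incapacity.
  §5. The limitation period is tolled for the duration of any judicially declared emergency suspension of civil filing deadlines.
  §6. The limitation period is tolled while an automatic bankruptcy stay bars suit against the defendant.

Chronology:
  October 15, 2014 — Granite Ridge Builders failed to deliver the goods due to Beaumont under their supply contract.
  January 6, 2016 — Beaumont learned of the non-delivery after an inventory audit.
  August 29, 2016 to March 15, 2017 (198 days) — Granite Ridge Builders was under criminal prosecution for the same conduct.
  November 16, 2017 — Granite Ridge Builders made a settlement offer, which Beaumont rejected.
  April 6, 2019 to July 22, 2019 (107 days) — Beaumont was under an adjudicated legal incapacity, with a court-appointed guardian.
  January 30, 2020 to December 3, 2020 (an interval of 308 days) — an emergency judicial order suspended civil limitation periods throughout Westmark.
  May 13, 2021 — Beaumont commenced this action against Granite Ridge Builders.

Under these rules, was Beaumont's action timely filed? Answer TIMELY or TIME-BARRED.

Under the discovery rule, the claim accrued on January 6, 2016, when Beaumont discovered the injury — not on the October 15, 2014 date of the underlying act.
Adding the 4 years base period to January 6, 2016 gives a deadline of January 6, 2020, before any tolling.
Because the plaintiff's legal incapacity ran from April 6, 2019 to July 22, 2019, the deadline is extended by 107 days to April 22, 2020.
Because the emergency suspension of filing deadlines ran from January 30, 2020 to December 3, 2020, the deadline is extended by 308 days to February 24, 2021.
The pending criminal prosecution from August 29, 2016 to March 15, 2017 does not toll the period, because no stated rule makes a criminal prosecution a tolling event.
The other events in the timeline have no effect on the limitation period under the stated rules.
Beaumont filed on May 13, 2021, after the February 24, 2021 deadline, so the action is time-barred.

TIME-BARRED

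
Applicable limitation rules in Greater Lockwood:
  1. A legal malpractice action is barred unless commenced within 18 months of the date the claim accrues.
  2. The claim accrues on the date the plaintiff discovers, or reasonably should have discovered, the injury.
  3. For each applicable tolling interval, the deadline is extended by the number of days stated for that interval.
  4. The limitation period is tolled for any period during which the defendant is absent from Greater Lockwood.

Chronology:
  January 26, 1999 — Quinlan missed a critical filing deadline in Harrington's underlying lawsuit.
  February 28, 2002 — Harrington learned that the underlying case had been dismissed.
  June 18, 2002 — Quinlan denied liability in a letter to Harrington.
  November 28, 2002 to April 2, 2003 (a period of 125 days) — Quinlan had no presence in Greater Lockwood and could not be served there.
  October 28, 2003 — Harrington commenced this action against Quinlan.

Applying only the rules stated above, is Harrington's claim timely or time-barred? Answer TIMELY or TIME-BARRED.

TIMELY

Under the discovery rule, the claim accrued on February 28, 2002, when Harrington discovered the injury — not on the January 26, 1999 date of the underlying act.
The untolled deadline — 18 months after February 28, 2002 — is August 28, 2003.
The period was tolled for 125 days by the defendant's absence from the jurisdiction (November 28, 2002 to April 2, 2003), pushing the deadline to December 31, 2003.
Nothing else in the chronology tolls or restarts the period.
Harrington filed on October 28, 2003, before the December 31, 2003 deadline, so the action is timely.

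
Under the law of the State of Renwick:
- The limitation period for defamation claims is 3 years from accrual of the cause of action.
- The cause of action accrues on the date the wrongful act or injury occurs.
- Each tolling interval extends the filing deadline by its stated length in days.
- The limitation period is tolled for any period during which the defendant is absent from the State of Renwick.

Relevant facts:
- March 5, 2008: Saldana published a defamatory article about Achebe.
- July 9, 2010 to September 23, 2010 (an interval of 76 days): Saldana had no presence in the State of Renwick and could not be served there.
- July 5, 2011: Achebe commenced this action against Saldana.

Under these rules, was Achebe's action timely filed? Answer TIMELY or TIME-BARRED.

TIME-BARRED

The cause of action accrued on March 5, 2008, the date of the act.
Adding the 3 years base period to March 5, 2008 gives a deadline of March 5, 2011, before any tolling.
Because the defendant's absence from the jurisdiction ran from July 9, 2010 to September 23, 2010, the deadline is extended by 76 days to May 20, 2011.
Achebe filed on July 5, 2011, after the May 20, 2011 deadline, so the action is time-barred.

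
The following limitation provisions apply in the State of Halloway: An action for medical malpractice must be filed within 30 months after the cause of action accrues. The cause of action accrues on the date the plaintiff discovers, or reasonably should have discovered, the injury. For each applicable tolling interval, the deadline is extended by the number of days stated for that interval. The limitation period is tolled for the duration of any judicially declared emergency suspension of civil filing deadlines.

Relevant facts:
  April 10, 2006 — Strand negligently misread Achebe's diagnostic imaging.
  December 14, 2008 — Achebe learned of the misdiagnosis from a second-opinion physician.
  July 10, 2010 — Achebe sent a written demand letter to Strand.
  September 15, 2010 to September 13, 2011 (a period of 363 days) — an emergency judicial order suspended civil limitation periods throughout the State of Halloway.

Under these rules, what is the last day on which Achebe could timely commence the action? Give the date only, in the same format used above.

Accrual is tied to discovery, so the period began on December 14, 2008 rather than on April 10, 2006 when the act occurred.
The untolled deadline — 30 months after December 14, 2008 — is June 14, 2011.
The period was tolled for 363 days by the emergency suspension of filing deadlines (September 15, 2010 to September 13, 2011), pushing the deadline to June 11, 2012.
Nothing else in the chronology tolls or restarts the period.

June 11, 2012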